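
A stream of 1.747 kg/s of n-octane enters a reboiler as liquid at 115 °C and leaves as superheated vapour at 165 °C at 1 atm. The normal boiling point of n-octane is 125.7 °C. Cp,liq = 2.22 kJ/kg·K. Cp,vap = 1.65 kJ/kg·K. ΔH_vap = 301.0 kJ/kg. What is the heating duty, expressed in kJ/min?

liquid 115→125.7 °C: 23.754 kJ/kg
vaporisation at 125.7 °C: 301 kJ/kg
vapour 125.7→165 °C: 64.845 kJ/kg
Δh = 23.754 + 301 + 64.845 = 389.6 kJ/kg
Q = ṁ·Δh = 1.747 kg/s × 389.6 kJ/kg = 680.63 kJ/s
|Q| = 680.63 kW = 40838 kJ/min

Q = 40800 kJ/min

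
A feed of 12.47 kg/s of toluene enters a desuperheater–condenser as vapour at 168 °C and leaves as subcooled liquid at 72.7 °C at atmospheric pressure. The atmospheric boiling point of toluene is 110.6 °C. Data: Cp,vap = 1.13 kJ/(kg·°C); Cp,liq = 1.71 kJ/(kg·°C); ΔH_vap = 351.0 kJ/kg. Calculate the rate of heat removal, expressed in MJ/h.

Q_c = 21600 MJ/h

vapour 168→110.6 °C: -64.862 kJ/kg
condensation at 110.6 °C: -351 kJ/kg
liquid 110.6→72.7 °C: -64.809 kJ/kg
Δh = -64.862 + -351 + -64.809 = -480.67 kJ/kg
Q = ṁ·Δh = 12.47 kg/s × -480.67 kJ/kg = -5994 kJ/s
|Q| = 5994 kW = 21578 MJ/h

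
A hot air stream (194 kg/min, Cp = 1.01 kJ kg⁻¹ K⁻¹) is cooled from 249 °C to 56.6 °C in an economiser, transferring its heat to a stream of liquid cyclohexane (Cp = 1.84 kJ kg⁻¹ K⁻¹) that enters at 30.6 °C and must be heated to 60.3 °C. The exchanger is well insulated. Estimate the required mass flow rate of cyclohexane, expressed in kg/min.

ṁ_c = 690 kg/min

Heat released by hot stream: Q = 194 × 1.01 × (249 − 56.6) = 37699 kJ/min
Energy balance on cold side (adiabatic exchanger): Q = ṁ_c·Cp_c·(T_c,out − T_c,in)
ṁ_c = 37699 / [1.84 × (60.3 − 30.6)] = 689.85 kg/min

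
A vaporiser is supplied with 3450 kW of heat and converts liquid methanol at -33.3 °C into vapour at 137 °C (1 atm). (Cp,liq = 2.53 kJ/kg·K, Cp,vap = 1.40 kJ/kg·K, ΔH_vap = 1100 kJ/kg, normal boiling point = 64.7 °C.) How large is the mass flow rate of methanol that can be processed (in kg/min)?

Δh = 2.53×(64.7−-33.3) + 1100 + 1.40×(137−64.7) = 1449.2 kJ/kg
Q = 3450 kW = 3450 kJ/s = 207000 kJ/min
ṁ = Q/Δh = 207000 / 1449.2 = 142.84 kg/min

ṁ = 143 kg/min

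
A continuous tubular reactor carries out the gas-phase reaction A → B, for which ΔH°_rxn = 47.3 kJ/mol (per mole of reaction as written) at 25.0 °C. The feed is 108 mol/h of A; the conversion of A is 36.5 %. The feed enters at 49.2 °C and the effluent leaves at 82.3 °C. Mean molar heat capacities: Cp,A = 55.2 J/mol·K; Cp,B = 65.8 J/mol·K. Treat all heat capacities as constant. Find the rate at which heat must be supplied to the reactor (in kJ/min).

Q_in = 34.8 kJ/min

Extent of reaction ξ = 0.365 × 108 = 39.42 mol/h
Reaction term: ξ·ΔH°_rxn = 39.42 × 47.3 = 1864.6 kJ/h
Sensible, feed 49.2→25 °C: -144.27 kJ/h
Outlet flows (mol/h): A 68.58, B 39.42
Sensible, products 25→82.3 °C: 365.54 kJ/h
Q = ΔH = 2085.8 kJ/h = 0.5794 kW
Heat supplied = 34.764 kJ/min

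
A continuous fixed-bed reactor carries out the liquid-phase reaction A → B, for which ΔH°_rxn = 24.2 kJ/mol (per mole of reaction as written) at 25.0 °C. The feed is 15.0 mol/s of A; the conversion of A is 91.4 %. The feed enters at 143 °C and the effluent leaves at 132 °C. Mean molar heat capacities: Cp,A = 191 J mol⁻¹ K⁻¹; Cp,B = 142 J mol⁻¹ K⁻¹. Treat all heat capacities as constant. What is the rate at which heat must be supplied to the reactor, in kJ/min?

Extent of reaction ξ = 0.914 × 15.0 = 13.71 mol/s
Reaction term: ξ·ΔH°_rxn = 13.71 × 24.2 = 331.78 kJ/s
Sensible, feed 143→25 °C: -338.07 kJ/s
Outlet flows (mol/s): A 1.29, B 13.71
Sensible, products 25→132 °C: 234.67 kJ/s
Q = ΔH = 228.39 kJ/s = 228.39 kW
Heat supplied = 13703 kJ/min

Q_in = 13700 kJ/min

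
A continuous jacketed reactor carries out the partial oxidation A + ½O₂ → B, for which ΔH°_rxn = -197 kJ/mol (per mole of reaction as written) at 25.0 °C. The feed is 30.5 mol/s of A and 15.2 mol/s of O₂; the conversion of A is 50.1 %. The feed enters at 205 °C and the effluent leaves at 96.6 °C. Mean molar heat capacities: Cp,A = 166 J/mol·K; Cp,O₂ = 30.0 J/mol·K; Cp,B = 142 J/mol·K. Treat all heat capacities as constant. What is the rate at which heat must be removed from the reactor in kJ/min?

Extent of reaction ξ = 0.501 × 30.5 = 15.28 mol/s
Reaction term: ξ·ΔH°_rxn = 15.28 × -197 = -3010.3 kJ/s
Sensible, feed 205→25 °C: -993.42 kJ/s
Outlet flows (mol/s): A 15.22, O₂ 7.5597, B 15.28
Sensible, products 25→96.6 °C: 352.49 kJ/s
Q = ΔH = -3651.2 kJ/s = -3651.2 kW
Heat removed = 219070 kJ/min

Q_out = 219000 kJ/min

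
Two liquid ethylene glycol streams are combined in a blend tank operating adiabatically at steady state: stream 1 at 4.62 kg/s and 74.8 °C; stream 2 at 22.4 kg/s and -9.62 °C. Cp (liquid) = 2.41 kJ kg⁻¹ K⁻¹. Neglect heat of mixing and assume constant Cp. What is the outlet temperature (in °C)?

T_out = 4.81 °C

Energy balance with Q = 0: Σ ṁᵢCp,ᵢ(T_out − Tᵢ) = 0
T_out = Σ ṁᵢCp,ᵢTᵢ / Σ ṁᵢCp,ᵢ
      = 313.51 / 65.118 = 4.8145 °C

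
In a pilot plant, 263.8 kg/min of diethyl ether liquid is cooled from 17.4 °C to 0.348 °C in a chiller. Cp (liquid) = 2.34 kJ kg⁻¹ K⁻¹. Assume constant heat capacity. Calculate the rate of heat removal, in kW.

Q = ṁ·Cp·ΔT = 263.8 × 2.34 × (0.348 − 17.4) = -10526 kJ/min
Converting: 10526 / 60 s = 175.43 kW

Q_c = 175 kW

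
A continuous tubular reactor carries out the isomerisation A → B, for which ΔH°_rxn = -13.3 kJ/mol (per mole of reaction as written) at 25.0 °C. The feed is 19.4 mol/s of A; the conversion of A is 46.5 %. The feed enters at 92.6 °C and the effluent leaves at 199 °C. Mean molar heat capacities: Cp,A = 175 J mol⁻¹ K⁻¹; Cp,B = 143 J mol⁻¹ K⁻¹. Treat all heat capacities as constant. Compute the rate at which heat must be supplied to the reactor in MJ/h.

Q_in = 688 MJ/h

Extent of reaction ξ = 0.465 × 19.4 = 9.021 mol/s
Reaction term: ξ·ΔH°_rxn = 9.021 × -13.3 = -119.98 kJ/s
Sensible, feed 92.6→25 °C: -229.5 kJ/s
Outlet flows (mol/s): A 10.379, B 9.021
Sensible, products 25→199 °C: 540.5 kJ/s
Q = ΔH = 191.02 kJ/s = 191.02 kW
Heat supplied = 687.67 MJ/h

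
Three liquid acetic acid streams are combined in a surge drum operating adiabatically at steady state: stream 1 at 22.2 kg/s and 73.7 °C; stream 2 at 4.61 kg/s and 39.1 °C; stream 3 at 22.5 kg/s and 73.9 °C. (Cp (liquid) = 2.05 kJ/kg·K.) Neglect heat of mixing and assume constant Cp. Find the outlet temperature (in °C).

T_out = 70.6 °C

Adiabatic, steady state ⇒ Σ ṁᵢCp,ᵢ(T_out − Tᵢ) = 0
T_out = Σ ṁᵢCp,ᵢTᵢ / Σ ṁᵢCp,ᵢ
      = 7132.2 / 101.09 = 70.556 °C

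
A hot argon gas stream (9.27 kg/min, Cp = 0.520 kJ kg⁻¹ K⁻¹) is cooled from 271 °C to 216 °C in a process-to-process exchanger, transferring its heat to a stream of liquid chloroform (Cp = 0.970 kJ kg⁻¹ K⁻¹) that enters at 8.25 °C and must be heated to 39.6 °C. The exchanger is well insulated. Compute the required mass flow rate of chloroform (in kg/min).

Heat released by hot stream: Q = 9.27 × 0.520 × (271 − 216) = 265.12 kJ/min
Energy balance on cold side (adiabatic exchanger): Q = ṁ_c·Cp_c·(T_c,out − T_c,in)
ṁ_c = 265.12 / [0.970 × (39.6 − 8.25)] = 8.7184 kg/min

ṁ_c = 8.72 kg/min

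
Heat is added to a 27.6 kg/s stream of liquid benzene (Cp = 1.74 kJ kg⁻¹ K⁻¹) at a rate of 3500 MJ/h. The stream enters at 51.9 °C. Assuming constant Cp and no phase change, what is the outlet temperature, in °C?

T_out = 72.1 °C

Q = 3500 MJ/h = 972.22 kJ/s
ΔT = Q/(ṁ·Cp) = 972.22/(27.6×1.74) = 20.245 K
T_out = 51.9 + 20.245 = 72.145 °C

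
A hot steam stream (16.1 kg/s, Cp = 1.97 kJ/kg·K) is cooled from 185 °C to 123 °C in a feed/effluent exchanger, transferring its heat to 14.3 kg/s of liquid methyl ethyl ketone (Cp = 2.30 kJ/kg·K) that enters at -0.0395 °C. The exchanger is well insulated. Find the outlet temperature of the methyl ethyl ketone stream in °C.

T_c,out = 59.7 °C

Heat released by hot stream: Q = 16.1 × 1.97 × (185 − 123) = 1966.5 kJ/s
Energy balance on cold side (adiabatic exchanger): Q = ṁ_c·Cp_c·(T_c,out − T_c,in)
T_c,out = -0.0395 + 1966.5/(14.3 × 2.30) = 59.749 °C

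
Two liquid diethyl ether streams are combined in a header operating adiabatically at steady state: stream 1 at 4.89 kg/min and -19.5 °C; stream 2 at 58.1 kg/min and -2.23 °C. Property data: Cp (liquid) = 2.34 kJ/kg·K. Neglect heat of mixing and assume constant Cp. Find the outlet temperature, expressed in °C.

Energy balance with Q = 0: Σ ṁᵢCp,ᵢ(T_out − Tᵢ) = 0
Σ ṁᵢCp,ᵢTᵢ = 4.89×2.34×-19.5 + 58.1×2.34×-2.23 = -526.31
Σ ṁᵢCp,ᵢ = 4.89×2.34 + 58.1×2.34 = 147.4
T_out = -526.31 / 147.4 = -3.5707 °C

T_out = -3.57 °C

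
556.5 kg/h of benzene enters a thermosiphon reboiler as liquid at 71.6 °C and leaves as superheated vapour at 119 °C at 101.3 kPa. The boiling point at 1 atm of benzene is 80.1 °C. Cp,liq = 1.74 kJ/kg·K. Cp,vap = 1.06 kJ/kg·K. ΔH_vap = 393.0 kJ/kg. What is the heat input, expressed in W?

Q = 69400 W

liquid 71.6→80.1 °C: 14.79 kJ/kg
vaporisation at 80.1 °C: 393 kJ/kg
vapour 80.1→119 °C: 41.234 kJ/kg
Δh = 14.79 + 393 + 41.234 = 449.02 kJ/kg
Q = ṁ·Δh = 556.5 kg/h × 449.02 kJ/kg = 249880 kJ/h
|Q| = 69.412 kW = 69412 W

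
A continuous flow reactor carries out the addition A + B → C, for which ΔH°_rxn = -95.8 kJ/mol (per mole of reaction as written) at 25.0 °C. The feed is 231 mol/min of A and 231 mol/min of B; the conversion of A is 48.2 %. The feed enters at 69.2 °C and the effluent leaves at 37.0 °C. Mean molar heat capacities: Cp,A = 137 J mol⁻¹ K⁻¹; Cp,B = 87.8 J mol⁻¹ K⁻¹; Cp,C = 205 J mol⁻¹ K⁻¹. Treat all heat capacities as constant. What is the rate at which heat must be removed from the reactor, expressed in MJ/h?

Extent of reaction ξ = 0.482 × 231 = 111.34 mol/min
Reaction term: ξ·ΔH°_rxn = 111.34 × -95.8 = -10667 kJ/min
Sensible, feed 69.2→25 °C: -2295.3 kJ/min
Outlet flows (mol/min): A 119.66, B 119.66, C 111.34
Sensible, products 25→37.0 °C: 596.69 kJ/min
Q = ΔH = -12365 kJ/min = -206.09 kW
Heat removed = 741.91 MJ/h

Q_out = 742 MJ/h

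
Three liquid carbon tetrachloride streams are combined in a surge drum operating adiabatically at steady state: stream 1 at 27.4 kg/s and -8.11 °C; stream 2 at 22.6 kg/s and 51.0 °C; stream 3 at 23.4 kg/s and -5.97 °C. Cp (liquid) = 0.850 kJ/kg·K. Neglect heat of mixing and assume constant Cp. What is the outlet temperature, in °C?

No heat crosses the boundary, so H_out = H_in.
Σ ṁᵢCp,ᵢTᵢ = 27.4×0.850×-8.11 + 22.6×0.850×51.0 + 23.4×0.850×-5.97 = 672.08
Σ ṁᵢCp,ᵢ = 27.4×0.850 + 22.6×0.850 + 23.4×0.850 = 62.39
T_out = 672.08 / 62.39 = 10.772 °C

T_out = 10.8 °C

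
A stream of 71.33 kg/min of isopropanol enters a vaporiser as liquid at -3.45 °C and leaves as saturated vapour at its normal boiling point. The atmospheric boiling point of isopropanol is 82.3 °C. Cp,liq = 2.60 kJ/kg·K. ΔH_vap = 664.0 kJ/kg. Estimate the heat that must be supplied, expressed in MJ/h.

Q = 3800 MJ/h

liquid -3.45→82.3 °C: 222.95 kJ/kg
vaporisation at 82.3 °C: 664 kJ/kg
Δh = 222.95 + 664 = 886.95 kJ/kg
Q = ṁ·Δh = 71.33 kg/min × 886.95 kJ/kg = 63266 kJ/min
|Q| = 1054.4 kW = 3796 MJ/h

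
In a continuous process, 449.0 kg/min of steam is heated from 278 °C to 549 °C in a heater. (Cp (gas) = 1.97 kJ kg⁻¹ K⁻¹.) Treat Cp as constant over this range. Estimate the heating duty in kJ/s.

Q = ṁ·Cp·ΔT = 449.0 × 1.97 × (549 − 278) = 239710 kJ/min
Converting: 239710 / 60 s = 3995.1 kW

Q = 4000 kJ/s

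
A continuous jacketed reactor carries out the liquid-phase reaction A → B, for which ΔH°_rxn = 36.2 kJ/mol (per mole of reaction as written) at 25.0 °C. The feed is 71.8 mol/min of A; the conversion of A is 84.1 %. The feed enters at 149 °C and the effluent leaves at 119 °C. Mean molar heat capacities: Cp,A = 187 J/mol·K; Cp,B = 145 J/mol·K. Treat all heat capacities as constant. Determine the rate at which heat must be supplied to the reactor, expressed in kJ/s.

Q_in = 25.7 kJ/s

Extent of reaction ξ = 0.841 × 71.8 = 60.384 mol/min
Reaction term: ξ·ΔH°_rxn = 60.384 × 36.2 = 2185.9 kJ/min
Sensible, feed 149→25 °C: -1664.9 kJ/min
Outlet flows (mol/min): A 11.416, B 60.384
Sensible, products 25→119 °C: 1023.7 kJ/min
Q = ΔH = 1544.7 kJ/min = 25.745 kW
Heat supplied = 25.745 kJ/s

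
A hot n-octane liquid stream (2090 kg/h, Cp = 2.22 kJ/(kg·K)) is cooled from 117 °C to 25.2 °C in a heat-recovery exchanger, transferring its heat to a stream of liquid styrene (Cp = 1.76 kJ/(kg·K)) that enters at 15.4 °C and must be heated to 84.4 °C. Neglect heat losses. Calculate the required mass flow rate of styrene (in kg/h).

Heat released by hot stream: Q = 2090 × 2.22 × (117 − 25.2) = 425930 kJ/h
Energy balance on cold side (adiabatic exchanger): Q = ṁ_c·Cp_c·(T_c,out − T_c,in)
ṁ_c = 425930 / [1.76 × (84.4 − 15.4)] = 3507.4 kg/h

ṁ_c = 3510 kg/h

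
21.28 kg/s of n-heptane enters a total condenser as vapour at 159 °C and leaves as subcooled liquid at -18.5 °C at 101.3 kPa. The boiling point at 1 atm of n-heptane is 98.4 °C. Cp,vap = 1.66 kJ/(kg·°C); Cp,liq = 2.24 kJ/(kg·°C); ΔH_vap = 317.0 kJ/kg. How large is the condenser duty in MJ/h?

vapour 159→98.4 °C: -100.6 kJ/kg
condensation at 98.4 °C: -317 kJ/kg
liquid 98.4→-18.5 °C: -261.86 kJ/kg
Δh = -100.6 + -317 + -261.86 = -679.45 kJ/kg
Q = ṁ·Δh = 21.28 kg/s × -679.45 kJ/kg = -14459 kJ/s
|Q| = 14459 kW = 52051 MJ/h

Q_c = 52100 MJ/h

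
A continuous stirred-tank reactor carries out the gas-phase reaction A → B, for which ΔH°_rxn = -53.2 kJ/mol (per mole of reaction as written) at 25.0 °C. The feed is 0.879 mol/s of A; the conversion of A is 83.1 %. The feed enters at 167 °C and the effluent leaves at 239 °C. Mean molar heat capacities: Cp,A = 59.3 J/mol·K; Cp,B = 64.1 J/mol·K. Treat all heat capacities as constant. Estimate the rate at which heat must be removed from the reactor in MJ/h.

Q_out = 124 MJ/h

Extent of reaction ξ = 0.831 × 0.879 = 0.73045 mol/s
Reaction term: ξ·ΔH°_rxn = 0.73045 × -53.2 = -38.86 kJ/s
Sensible, feed 167→25 °C: -7.4017 kJ/s
Outlet flows (mol/s): A 0.14855, B 0.73045
Sensible, products 25→239 °C: 11.905 kJ/s
Q = ΔH = -34.357 kJ/s = -34.357 kW
Heat removed = 123.68 MJ/h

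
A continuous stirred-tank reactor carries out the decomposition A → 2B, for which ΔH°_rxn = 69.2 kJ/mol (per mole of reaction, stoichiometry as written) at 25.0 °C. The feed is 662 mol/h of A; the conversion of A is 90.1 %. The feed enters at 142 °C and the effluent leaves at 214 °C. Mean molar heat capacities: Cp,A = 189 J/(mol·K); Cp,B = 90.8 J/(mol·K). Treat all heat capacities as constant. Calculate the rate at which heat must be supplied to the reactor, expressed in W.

Extent of reaction ξ = 0.901 × 662 = 596.46 mol/h
Reaction term: ξ·ΔH°_rxn = 596.46 × 69.2 = 41275 kJ/h
Sensible, feed 142→25 °C: -14639 kJ/h
Outlet flows (mol/h): A 65.538, B 1192.9
Sensible, products 25→214 °C: 22813 kJ/h
Q = ΔH = 49449 kJ/h = 13.736 kW
Heat supplied = 13736 W

Q_in = 13700 W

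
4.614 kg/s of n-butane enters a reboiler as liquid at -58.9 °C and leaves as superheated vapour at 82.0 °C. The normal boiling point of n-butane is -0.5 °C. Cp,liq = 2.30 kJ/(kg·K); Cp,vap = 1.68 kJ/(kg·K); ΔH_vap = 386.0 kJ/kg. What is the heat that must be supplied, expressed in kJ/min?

Q = 182000 kJ/min

liquid -58.9→-0.5 °C: 134.32 kJ/kg
vaporisation at -0.5 °C: 386 kJ/kg
vapour -0.5→82.0 °C: 138.6 kJ/kg
Δh = 134.32 + 386 + 138.6 = 658.92 kJ/kg
Q = ṁ·Δh = 4.614 kg/s × 658.92 kJ/kg = 3040.3 kJ/s
|Q| = 3040.3 kW = 182420 kJ/min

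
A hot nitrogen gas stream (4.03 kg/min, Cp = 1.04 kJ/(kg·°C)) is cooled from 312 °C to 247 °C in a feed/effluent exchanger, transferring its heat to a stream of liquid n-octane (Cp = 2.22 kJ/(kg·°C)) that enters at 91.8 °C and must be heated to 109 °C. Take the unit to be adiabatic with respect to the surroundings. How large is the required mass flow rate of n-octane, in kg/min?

ṁ_c = 7.13 kg/min

Heat released by hot stream: Q = 4.03 × 1.04 × (312 − 247) = 272.43 kJ/min
Energy balance on cold side (adiabatic exchanger): Q = ṁ_c·Cp_c·(T_c,out − T_c,in)
ṁ_c = 272.43 / [2.22 × (109 − 91.8)] = 7.1346 kg/min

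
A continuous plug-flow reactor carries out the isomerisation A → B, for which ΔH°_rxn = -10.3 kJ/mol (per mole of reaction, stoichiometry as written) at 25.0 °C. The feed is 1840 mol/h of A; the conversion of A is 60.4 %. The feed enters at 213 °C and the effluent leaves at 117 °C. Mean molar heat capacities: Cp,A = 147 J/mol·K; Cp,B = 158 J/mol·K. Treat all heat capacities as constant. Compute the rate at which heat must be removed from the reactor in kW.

Extent of reaction ξ = 0.604 × 1840 = 1111.4 mol/h
Reaction term: ξ·ΔH°_rxn = 1111.4 × -10.3 = -11447 kJ/h
Sensible, feed 213→25 °C: -50850 kJ/h
Outlet flows (mol/h): A 728.64, B 1111.4
Sensible, products 25→117 °C: 26009 kJ/h
Q = ΔH = -36288 kJ/h = -10.08 kW
Heat removed = 10.08 kW

Q_out = 10.1 kW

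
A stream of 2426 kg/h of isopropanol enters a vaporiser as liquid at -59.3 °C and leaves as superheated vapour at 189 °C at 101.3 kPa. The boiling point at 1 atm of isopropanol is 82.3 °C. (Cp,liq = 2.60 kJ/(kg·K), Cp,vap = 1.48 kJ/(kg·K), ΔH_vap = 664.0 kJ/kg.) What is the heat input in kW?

Q = 802 kW

liquid -59.3→82.3 °C: 368.16 kJ/kg
vaporisation at 82.3 °C: 664 kJ/kg
vapour 82.3→189 °C: 157.92 kJ/kg
Δh = 368.16 + 664 + 157.92 = 1190.1 kJ/kg
Q = ṁ·Δh = 2426 kg/h × 1190.1 kJ/kg = 2.8871e+06 kJ/h
|Q| = 801.98 kW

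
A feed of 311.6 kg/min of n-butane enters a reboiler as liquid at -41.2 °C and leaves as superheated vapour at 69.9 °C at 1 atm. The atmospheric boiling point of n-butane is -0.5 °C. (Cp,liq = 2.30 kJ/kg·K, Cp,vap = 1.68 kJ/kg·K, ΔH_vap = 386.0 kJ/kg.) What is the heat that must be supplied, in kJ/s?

liquid -41.2→-0.5 °C: 93.61 kJ/kg
vaporisation at -0.5 °C: 386 kJ/kg
vapour -0.5→69.9 °C: 118.27 kJ/kg
Δh = 93.61 + 386 + 118.27 = 597.88 kJ/kg
Q = ṁ·Δh = 311.6 kg/min × 597.88 kJ/kg = 186300 kJ/min
|Q| = 3105 kW

Q = 3110 kJ/s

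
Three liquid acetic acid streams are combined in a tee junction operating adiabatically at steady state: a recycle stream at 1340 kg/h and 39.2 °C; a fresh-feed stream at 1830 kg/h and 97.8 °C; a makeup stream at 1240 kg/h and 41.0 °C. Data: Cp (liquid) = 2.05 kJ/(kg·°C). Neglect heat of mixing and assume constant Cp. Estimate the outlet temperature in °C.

T_out = 64.0 °C

Energy balance with Q = 0: Σ ṁᵢCp,ᵢ(T_out − Tᵢ) = 0
T_out = Σ ṁᵢCp,ᵢTᵢ / Σ ṁᵢCp,ᵢ
      = 578800 / 9040.5 = 64.023 °C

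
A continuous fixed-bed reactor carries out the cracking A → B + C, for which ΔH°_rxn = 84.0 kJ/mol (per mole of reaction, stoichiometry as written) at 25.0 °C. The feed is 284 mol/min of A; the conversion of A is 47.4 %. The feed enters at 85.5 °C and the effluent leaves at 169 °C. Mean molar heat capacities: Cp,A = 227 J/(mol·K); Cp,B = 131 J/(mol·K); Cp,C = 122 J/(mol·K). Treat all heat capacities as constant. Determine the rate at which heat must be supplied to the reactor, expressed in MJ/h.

Q_in = 1030 MJ/h

Extent of reaction ξ = 0.474 × 284 = 134.62 mol/min
Reaction term: ξ·ΔH°_rxn = 134.62 × 84.0 = 11308 kJ/min
Sensible, feed 85.5→25 °C: -3900.3 kJ/min
Outlet flows (mol/min): A 149.38, B 134.62, C 134.62
Sensible, products 25→169 °C: 9787.4 kJ/min
Q = ΔH = 17195 kJ/min = 286.58 kW
Heat supplied = 1031.7 MJ/h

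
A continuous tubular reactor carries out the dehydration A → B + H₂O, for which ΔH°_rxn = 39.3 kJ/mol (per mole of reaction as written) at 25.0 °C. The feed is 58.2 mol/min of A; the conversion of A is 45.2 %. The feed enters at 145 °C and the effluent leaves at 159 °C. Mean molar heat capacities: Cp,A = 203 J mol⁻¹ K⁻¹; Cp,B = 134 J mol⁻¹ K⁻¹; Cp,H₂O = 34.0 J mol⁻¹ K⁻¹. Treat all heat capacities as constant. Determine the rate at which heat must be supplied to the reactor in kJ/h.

Q_in = 64600 kJ/h

Extent of reaction ξ = 0.452 × 58.2 = 26.306 mol/min
Reaction term: ξ·ΔH°_rxn = 26.306 × 39.3 = 1033.8 kJ/min
Sensible, feed 145→25 °C: -1417.8 kJ/min
Outlet flows (mol/min): A 31.894, B 26.306, H₂O 26.306
Sensible, products 25→159 °C: 1459.8 kJ/min
Q = ΔH = 1075.9 kJ/min = 17.931 kW
Heat supplied = 64552 kJ/h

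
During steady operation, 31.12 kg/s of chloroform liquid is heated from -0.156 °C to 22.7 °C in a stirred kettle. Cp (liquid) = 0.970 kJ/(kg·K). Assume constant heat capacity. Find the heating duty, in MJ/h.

Q = ṁ·Cp·ΔT = 31.12 × 0.970 × (22.7 − -0.156) = 689.94 kJ/s
Heating duty = 2483.8 MJ/h

Q = 2480 MJ/h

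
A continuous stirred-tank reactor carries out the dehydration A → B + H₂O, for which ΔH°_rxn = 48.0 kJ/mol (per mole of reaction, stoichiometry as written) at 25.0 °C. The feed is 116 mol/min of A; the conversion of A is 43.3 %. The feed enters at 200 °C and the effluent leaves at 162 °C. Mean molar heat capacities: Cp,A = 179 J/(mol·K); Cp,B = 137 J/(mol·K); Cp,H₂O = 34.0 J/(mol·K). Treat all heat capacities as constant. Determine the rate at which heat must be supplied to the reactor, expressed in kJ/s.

Extent of reaction ξ = 0.433 × 116 = 50.228 mol/min
Reaction term: ξ·ΔH°_rxn = 50.228 × 48.0 = 2410.9 kJ/min
Sensible, feed 200→25 °C: -3633.7 kJ/min
Outlet flows (mol/min): A 65.772, B 50.228, H₂O 50.228
Sensible, products 25→162 °C: 2789.6 kJ/min
Q = ΔH = 1566.9 kJ/min = 26.114 kW
Heat supplied = 26.114 kJ/s

Q_in = 26.1 kJ/s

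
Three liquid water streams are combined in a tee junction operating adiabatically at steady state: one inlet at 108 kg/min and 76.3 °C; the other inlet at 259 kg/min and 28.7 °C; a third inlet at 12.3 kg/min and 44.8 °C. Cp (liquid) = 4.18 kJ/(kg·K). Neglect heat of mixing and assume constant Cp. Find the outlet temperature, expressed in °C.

Energy balance with Q = 0: Σ ṁᵢCp,ᵢ(T_out − Tᵢ) = 0
Σ ṁᵢCp,ᵢTᵢ = 108×4.18×76.3 + 259×4.18×28.7 + 12.3×4.18×44.8 = 67819
Σ ṁᵢCp,ᵢ = 108×4.18 + 259×4.18 + 12.3×4.18 = 1585.5
T_out = 67819 / 1585.5 = 42.775 °C

T_out = 42.8 °C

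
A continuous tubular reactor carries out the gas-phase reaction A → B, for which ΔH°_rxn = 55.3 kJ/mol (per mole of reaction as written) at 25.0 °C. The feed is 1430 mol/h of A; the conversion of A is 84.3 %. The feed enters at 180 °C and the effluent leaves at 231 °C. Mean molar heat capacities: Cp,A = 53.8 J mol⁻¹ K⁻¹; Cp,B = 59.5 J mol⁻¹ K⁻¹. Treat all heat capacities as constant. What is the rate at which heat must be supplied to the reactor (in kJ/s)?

Q_in = 20.0 kJ/s

Extent of reaction ξ = 0.843 × 1430 = 1205.5 mol/h
Reaction term: ξ·ΔH°_rxn = 1205.5 × 55.3 = 66664 kJ/h
Sensible, feed 180→25 °C: -11925 kJ/h
Outlet flows (mol/h): A 224.51, B 1205.5
Sensible, products 25→231 °C: 17264 kJ/h
Q = ΔH = 72003 kJ/h = 20.001 kW
Heat supplied = 20.001 kJ/s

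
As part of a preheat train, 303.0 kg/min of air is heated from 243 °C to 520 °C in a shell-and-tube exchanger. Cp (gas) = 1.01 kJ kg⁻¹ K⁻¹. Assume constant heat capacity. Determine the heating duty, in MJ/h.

Q = ṁ·Cp·ΔT = 303.0 × 1.01 × (520 − 243) = 84770 kJ/min
Converting: 84770 / 60 s = 1412.8 kW
Heating duty = 5086.2 MJ/h

Q = 5090 MJ/h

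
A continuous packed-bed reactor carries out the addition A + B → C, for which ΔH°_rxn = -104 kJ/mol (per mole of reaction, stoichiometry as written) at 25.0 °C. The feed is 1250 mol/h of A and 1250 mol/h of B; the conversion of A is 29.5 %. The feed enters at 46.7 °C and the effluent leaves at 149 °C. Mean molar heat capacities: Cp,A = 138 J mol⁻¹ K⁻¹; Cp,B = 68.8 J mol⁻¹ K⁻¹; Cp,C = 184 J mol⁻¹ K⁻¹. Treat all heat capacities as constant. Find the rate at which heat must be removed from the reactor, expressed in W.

Extent of reaction ξ = 0.295 × 1250 = 368.75 mol/h
Reaction term: ξ·ΔH°_rxn = 368.75 × -104 = -38350 kJ/h
Sensible, feed 46.7→25 °C: -5609.5 kJ/h
Outlet flows (mol/h): A 881.25, B 881.25, C 368.75
Sensible, products 25→149 °C: 31011 kJ/h
Q = ΔH = -12948 kJ/h = -3.5967 kW
Heat removed = 3596.7 W

Q_out = 3600 W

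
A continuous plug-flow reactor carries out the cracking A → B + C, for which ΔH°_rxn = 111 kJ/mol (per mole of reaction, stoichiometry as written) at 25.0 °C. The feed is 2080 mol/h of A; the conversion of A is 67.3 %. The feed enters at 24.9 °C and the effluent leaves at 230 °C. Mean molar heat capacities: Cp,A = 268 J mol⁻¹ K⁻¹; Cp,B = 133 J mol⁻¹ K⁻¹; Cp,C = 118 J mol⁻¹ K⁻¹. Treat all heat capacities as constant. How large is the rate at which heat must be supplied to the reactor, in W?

Extent of reaction ξ = 0.673 × 2080 = 1399.8 mol/h
Reaction term: ξ·ΔH°_rxn = 1399.8 × 111 = 155380 kJ/h
Sensible, feed 24.9→25 °C: 55.744 kJ/h
Outlet flows (mol/h): A 680.16, B 1399.8, C 1399.8
Sensible, products 25→230 °C: 109400 kJ/h
Q = ΔH = 264830 kJ/h = 73.565 kW
Heat supplied = 73565 W

Q_in = 73600 W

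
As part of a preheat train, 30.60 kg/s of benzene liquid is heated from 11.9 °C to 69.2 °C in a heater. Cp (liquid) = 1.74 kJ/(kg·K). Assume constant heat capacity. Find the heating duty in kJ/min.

Q = ṁ·Cp·ΔT = 30.60 × 1.74 × (69.2 − 11.9) = 3050.9 kJ/s
Heating duty = 183050 kJ/min

Q = 183000 kJ/min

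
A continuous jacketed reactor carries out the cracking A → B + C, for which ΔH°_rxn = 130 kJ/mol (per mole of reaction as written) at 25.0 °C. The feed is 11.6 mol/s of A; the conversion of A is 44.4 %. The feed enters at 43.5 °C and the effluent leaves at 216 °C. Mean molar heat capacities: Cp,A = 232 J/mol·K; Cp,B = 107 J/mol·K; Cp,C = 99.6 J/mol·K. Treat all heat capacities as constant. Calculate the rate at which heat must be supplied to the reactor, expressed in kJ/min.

Extent of reaction ξ = 0.444 × 11.6 = 5.1504 mol/s
Reaction term: ξ·ΔH°_rxn = 5.1504 × 130 = 669.55 kJ/s
Sensible, feed 43.5→25 °C: -49.787 kJ/s
Outlet flows (mol/s): A 6.4496, B 5.1504, C 5.1504
Sensible, products 25→216 °C: 489.03 kJ/s
Q = ΔH = 1108.8 kJ/s = 1108.8 kW
Heat supplied = 66528 kJ/min

Q_in = 66500 kJ/min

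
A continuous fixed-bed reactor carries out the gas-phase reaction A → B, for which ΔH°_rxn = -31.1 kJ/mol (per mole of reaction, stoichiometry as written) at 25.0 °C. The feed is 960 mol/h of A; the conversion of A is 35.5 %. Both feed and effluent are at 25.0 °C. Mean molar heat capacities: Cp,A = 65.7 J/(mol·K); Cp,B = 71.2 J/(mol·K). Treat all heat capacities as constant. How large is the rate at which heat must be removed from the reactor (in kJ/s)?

Q_out = 2.94 kJ/s

Extent of reaction ξ = 0.355 × 960 = 340.8 mol/h
Reaction term: ξ·ΔH°_rxn = 340.8 × -31.1 = -10599 kJ/h
Q = ΔH = -10599 kJ/h = -2.9441 kW
Heat removed = 2.9441 kJ/s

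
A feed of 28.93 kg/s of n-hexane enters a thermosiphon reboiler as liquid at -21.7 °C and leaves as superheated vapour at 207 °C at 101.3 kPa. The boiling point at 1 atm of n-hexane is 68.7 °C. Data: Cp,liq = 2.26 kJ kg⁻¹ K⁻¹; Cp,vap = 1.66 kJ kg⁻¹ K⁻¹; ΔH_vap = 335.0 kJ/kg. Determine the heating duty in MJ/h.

liquid -21.7→68.7 °C: 204.3 kJ/kg
vaporisation at 68.7 °C: 335 kJ/kg
vapour 68.7→207 °C: 229.58 kJ/kg
Δh = 204.3 + 335 + 229.58 = 768.88 kJ/kg
Q = ṁ·Δh = 28.93 kg/s × 768.88 kJ/kg = 22244 kJ/s
|Q| = 22244 kW = 80078 MJ/h

Q = 80100 MJ/h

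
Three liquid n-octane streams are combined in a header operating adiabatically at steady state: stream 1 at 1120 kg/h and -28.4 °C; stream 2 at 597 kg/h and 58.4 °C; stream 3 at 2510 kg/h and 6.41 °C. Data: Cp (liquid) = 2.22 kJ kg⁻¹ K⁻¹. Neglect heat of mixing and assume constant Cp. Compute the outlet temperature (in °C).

Energy balance with Q = 0: Σ ṁᵢCp,ᵢ(T_out − Tᵢ) = 0
T_out = Σ ṁᵢCp,ᵢTᵢ / Σ ṁᵢCp,ᵢ
      = 42504 / 9383.9 = 4.5294 °C

T_out = 4.53 °C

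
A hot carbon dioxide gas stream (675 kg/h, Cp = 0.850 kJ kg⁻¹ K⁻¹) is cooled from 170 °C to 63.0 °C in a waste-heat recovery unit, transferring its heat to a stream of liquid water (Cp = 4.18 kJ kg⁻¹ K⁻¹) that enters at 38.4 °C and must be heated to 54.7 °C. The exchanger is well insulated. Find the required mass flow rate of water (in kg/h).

Heat released by hot stream: Q = 675 × 0.850 × (170 − 63.0) = 61391 kJ/h
Energy balance on cold side (adiabatic exchanger): Q = ṁ_c·Cp_c·(T_c,out − T_c,in)
ṁ_c = 61391 / [4.18 × (54.7 − 38.4)] = 901.04 kg/h

ṁ_c = 901 kg/h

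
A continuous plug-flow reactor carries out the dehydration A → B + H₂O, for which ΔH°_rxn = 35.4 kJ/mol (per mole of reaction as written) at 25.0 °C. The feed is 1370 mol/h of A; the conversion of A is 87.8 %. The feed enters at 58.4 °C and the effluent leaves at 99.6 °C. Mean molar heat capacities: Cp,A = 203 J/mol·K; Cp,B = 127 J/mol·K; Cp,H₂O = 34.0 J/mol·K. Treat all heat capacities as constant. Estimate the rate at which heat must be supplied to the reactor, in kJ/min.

Extent of reaction ξ = 0.878 × 1370 = 1202.9 mol/h
Reaction term: ξ·ΔH°_rxn = 1202.9 × 35.4 = 42581 kJ/h
Sensible, feed 58.4→25 °C: -9288.9 kJ/h
Outlet flows (mol/h): A 167.14, B 1202.9, H₂O 1202.9
Sensible, products 25→99.6 °C: 16978 kJ/h
Q = ΔH = 50271 kJ/h = 13.964 kW
Heat supplied = 837.84 kJ/min

Q_in = 838 kJ/min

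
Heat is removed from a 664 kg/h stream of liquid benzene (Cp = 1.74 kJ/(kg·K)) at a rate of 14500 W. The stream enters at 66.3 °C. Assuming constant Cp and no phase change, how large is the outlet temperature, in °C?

T_out = 21.1 °C

Q = 14500 W = 52200 kJ/h
ΔT = Q/(ṁ·Cp) = 52200/(664×1.74) = 45.181 K
T_out = 66.3 − 45.181 = 21.119 °C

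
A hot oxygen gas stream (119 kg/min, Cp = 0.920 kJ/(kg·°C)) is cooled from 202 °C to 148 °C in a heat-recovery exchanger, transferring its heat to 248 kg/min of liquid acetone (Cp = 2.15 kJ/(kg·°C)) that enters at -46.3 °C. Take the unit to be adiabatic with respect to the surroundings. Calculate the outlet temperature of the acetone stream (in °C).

Heat released by hot stream: Q = 119 × 0.920 × (202 − 148) = 5911.9 kJ/min
Energy balance on cold side (adiabatic exchanger): Q = ṁ_c·Cp_c·(T_c,out − T_c,in)
T_c,out = -46.3 + 5911.9/(248 × 2.15) = -35.212 °C

T_c,out = -35.2 °C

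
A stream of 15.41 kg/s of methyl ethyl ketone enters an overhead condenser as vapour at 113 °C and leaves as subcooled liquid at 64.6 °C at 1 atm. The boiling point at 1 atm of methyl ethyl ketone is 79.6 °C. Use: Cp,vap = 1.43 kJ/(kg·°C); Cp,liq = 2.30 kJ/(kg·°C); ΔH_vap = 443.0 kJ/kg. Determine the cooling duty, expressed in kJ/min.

vapour 113→79.6 °C: -47.762 kJ/kg
condensation at 79.6 °C: -443 kJ/kg
liquid 79.6→64.6 °C: -34.5 kJ/kg
Δh = -47.762 + -443 + -34.5 = -525.26 kJ/kg
Q = ṁ·Δh = 15.41 kg/s × -525.26 kJ/kg = -8094.3 kJ/s
|Q| = 8094.3 kW = 485660 kJ/min

Q_c = 486000 kJ/min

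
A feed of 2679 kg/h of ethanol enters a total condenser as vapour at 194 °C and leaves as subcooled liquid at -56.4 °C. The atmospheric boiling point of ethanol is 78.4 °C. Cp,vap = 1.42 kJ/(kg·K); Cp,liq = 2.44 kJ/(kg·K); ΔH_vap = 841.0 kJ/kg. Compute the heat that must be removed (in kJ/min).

Q_c = 59600 kJ/min

vapour 194→78.4 °C: -164.15 kJ/kg
condensation at 78.4 °C: -841 kJ/kg
liquid 78.4→-56.4 °C: -328.91 kJ/kg
Δh = -164.15 + -841 + -328.91 = -1334.1 kJ/kg
Q = ṁ·Δh = 2679 kg/h × -1334.1 kJ/kg = -3.574e+06 kJ/h
|Q| = 992.77 kW = 59566 kJ/min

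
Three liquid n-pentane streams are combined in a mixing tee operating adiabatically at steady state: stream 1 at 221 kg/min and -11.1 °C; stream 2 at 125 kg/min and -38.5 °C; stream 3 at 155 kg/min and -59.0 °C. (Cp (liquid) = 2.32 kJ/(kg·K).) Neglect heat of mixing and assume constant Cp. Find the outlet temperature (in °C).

T_out = -32.8 °C

No heat crosses the boundary, so H_out = H_in.
Σ ṁᵢCp,ᵢTᵢ = 221×2.32×-11.1 + 125×2.32×-38.5 + 155×2.32×-59.0 = -38073
Σ ṁᵢCp,ᵢ = 221×2.32 + 125×2.32 + 155×2.32 = 1162.3
T_out = -38073 / 1162.3 = -32.756 °C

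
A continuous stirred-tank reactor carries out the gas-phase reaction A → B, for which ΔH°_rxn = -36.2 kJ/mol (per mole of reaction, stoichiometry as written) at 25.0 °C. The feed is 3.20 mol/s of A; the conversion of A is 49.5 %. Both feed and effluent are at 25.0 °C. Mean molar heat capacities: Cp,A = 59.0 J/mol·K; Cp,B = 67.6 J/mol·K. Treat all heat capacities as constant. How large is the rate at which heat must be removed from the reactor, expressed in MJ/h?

Q_out = 206 MJ/h

Extent of reaction ξ = 0.495 × 3.20 = 1.584 mol/s
Reaction term: ξ·ΔH°_rxn = 1.584 × -36.2 = -57.341 kJ/s
Q = ΔH = -57.341 kJ/s = -57.341 kW
Heat removed = 206.43 MJ/h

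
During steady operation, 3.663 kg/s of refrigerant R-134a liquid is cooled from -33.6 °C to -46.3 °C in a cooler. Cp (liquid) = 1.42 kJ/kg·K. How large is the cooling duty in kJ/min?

Q_c = 3960 kJ/min

Q = ṁ·Cp·ΔT = 3.663 × 1.42 × (-46.3 − -33.6) = -66.059 kJ/s
Cooling duty = 3963.5 kJ/min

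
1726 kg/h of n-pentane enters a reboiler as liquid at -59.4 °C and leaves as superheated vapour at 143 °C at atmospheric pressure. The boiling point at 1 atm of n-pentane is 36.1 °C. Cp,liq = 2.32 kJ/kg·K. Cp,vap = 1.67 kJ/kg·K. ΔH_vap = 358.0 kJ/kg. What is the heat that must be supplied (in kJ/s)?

Q = 363 kJ/s

liquid -59.4→36.1 °C: 221.56 kJ/kg
vaporisation at 36.1 °C: 358 kJ/kg
vapour 36.1→143 °C: 178.52 kJ/kg
Δh = 221.56 + 358 + 178.52 = 758.08 kJ/kg
Q = ṁ·Δh = 1726 kg/h × 758.08 kJ/kg = 1.3085e+06 kJ/h
|Q| = 363.46 kW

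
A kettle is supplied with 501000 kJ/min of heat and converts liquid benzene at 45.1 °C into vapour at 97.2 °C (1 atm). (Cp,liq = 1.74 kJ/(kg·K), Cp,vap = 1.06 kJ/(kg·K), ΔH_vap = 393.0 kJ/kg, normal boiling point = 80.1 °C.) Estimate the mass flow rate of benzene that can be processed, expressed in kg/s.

Δh = 1.74×(80.1−45.1) + 393.0 + 1.06×(97.2−80.1) = 472.03 kJ/kg
Q = 501000 kJ/min = 8350 kJ/s = 8350 kJ/s
ṁ = Q/Δh = 8350 / 472.03 = 17.69 kg/s

ṁ = 17.7 kg/s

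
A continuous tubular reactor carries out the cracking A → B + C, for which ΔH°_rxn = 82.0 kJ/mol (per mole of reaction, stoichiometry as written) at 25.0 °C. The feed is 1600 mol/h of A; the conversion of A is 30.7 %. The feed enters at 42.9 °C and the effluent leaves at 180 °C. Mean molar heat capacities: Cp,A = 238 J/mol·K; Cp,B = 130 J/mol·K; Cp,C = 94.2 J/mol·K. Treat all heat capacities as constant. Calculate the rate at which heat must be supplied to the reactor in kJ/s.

Extent of reaction ξ = 0.307 × 1600 = 491.2 mol/h
Reaction term: ξ·ΔH°_rxn = 491.2 × 82.0 = 40278 kJ/h
Sensible, feed 42.9→25 °C: -6816.3 kJ/h
Outlet flows (mol/h): A 1108.8, B 491.2, C 491.2
Sensible, products 25→180 °C: 57973 kJ/h
Q = ΔH = 91435 kJ/h = 25.399 kW
Heat supplied = 25.399 kJ/s

Q_in = 25.4 kJ/s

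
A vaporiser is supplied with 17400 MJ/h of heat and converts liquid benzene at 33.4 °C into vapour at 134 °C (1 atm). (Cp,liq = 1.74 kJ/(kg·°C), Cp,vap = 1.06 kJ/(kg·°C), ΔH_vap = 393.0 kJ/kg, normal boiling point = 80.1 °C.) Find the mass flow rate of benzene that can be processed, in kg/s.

ṁ = 9.10 kg/s

Δh = 1.74×(80.1−33.4) + 393.0 + 1.06×(134−80.1) = 531.39 kJ/kg
Q = 17400 MJ/h = 4833.3 kJ/s = 4833.3 kJ/s
ṁ = Q/Δh = 4833.3 / 531.39 = 9.0956 kg/s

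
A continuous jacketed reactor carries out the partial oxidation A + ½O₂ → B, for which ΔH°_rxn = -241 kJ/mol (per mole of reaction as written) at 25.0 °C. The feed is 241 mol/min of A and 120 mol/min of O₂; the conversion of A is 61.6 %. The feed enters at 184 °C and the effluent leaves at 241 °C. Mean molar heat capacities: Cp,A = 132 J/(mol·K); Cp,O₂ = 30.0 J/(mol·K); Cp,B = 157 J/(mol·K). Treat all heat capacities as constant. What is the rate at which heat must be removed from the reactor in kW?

Extent of reaction ξ = 0.616 × 241 = 148.46 mol/min
Reaction term: ξ·ΔH°_rxn = 148.46 × -241 = -35778 kJ/min
Sensible, feed 184→25 °C: -5630.5 kJ/min
Outlet flows (mol/min): A 92.544, O₂ 45.772, B 148.46
Sensible, products 25→241 °C: 7969.7 kJ/min
Q = ΔH = -33439 kJ/min = -557.31 kW
Heat removed = 557.31 kW

Q_out = 557 kW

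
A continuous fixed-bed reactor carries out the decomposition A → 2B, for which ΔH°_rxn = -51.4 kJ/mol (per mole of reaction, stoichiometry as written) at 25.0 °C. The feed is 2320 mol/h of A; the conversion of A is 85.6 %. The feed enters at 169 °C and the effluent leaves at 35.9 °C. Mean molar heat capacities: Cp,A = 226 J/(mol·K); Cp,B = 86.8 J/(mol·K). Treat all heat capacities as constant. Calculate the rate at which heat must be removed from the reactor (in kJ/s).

Extent of reaction ξ = 0.856 × 2320 = 1985.9 mol/h
Reaction term: ξ·ΔH°_rxn = 1985.9 × -51.4 = -102080 kJ/h
Sensible, feed 169→25 °C: -75502 kJ/h
Outlet flows (mol/h): A 334.08, B 3971.8
Sensible, products 25→35.9 °C: 4580.8 kJ/h
Q = ΔH = -173000 kJ/h = -48.055 kW
Heat removed = 48.055 kJ/s

Q_out = 48.1 kJ/s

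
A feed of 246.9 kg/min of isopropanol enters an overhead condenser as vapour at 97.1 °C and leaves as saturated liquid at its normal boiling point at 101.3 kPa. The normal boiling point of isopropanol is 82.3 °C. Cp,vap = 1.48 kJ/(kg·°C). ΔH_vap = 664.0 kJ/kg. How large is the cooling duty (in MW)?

Q_c = 2.82 MW

vapour 97.1→82.3 °C: -21.904 kJ/kg
condensation at 82.3 °C: -664 kJ/kg
Δh = -21.904 + -664 = -685.9 kJ/kg
Q = ṁ·Δh = 246.9 kg/min × -685.9 kJ/kg = -169350 kJ/min
|Q| = 2822.5 kW = 2.8225 MW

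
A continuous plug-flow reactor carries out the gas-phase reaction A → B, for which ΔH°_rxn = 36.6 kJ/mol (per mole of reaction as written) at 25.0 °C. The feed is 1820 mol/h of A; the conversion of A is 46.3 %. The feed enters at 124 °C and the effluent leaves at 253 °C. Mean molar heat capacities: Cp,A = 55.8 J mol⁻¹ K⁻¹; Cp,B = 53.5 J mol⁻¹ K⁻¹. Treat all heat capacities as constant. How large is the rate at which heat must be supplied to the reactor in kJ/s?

Q_in = 12.1 kJ/s

Extent of reaction ξ = 0.463 × 1820 = 842.66 mol/h
Reaction term: ξ·ΔH°_rxn = 842.66 × 36.6 = 30841 kJ/h
Sensible, feed 124→25 °C: -10054 kJ/h
Outlet flows (mol/h): A 977.34, B 842.66
Sensible, products 25→253 °C: 22713 kJ/h
Q = ΔH = 43500 kJ/h = 12.083 kW
Heat supplied = 12.083 kJ/s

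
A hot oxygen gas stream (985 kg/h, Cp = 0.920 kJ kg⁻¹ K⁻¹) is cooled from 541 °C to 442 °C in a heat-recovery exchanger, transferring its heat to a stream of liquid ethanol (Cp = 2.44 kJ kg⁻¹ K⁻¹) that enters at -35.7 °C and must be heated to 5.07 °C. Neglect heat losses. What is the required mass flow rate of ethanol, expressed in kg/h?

Heat released by hot stream: Q = 985 × 0.920 × (541 − 442) = 89714 kJ/h
Energy balance on cold side (adiabatic exchanger): Q = ṁ_c·Cp_c·(T_c,out − T_c,in)
ṁ_c = 89714 / [2.44 × (5.07 − -35.7)] = 901.84 kg/h

ṁ_c = 902 kg/h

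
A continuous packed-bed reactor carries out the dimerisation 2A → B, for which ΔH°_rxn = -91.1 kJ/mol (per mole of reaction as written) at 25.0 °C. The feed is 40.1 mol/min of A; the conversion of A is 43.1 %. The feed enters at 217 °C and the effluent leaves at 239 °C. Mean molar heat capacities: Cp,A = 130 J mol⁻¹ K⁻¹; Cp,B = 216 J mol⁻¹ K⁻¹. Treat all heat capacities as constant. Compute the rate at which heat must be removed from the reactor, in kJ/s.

Extent of reaction ξ = 0.431 × 40.1 / 2 = 8.6416 mol/min
Reaction term: ξ·ΔH°_rxn = 8.6416 × -91.1 = -787.25 kJ/min
Sensible, feed 217→25 °C: -1000.9 kJ/min
Outlet flows (mol/min): A 22.817, B 8.6416
Sensible, products 25→239 °C: 1034.2 kJ/min
Q = ΔH = -753.93 kJ/min = -12.565 kW
Heat removed = 12.565 kJ/s

Q_out = 12.6 kJ/s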